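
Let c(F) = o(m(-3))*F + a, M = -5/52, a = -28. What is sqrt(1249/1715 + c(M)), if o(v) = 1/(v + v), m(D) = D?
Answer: I*sqrt(39814257210)/38220 ≈ 5.2207*I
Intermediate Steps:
M = -5/52 (M = -5*1/52 = -5/52 ≈ -0.096154)
o(v) = 1/(2*v)
c(F) = -28 - F/6 (c(F) = ((1/2)/(-3))*F - 28 = ((1/2)*(-1/3))*F - 28 = -F/6 - 28 = -28 - F/6)
sqrt(1249/1715 + c(M)) = sqrt(1249/1715 + (-28 - 1/6*(-5/52))) = sqrt(1249*(1/1715) + (-28 + 5/312)) = sqrt(1249/1715 - 8731/312) = sqrt(-14583977/535080) = I*sqrt(39814257210)/38220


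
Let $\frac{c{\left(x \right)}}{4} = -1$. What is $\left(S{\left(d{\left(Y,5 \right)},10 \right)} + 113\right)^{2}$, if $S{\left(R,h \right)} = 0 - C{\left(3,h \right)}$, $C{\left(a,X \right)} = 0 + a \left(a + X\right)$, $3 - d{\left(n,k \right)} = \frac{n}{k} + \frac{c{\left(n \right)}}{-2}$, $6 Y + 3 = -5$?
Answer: $5476$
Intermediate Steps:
$Y = - \frac{4}{3}$ ($Y = - \frac{1}{2} + \frac{1}{6} \left(-5\right) = - \frac{1}{2} - \frac{5}{6} = - \frac{4}{3} \approx -1.3333$)
$c{\left(x \right)} = -4$ ($c{\left(x \right)} = 4 \left(-1\right) = -4$)
$d{\left(n,k \right)} = 1 - \frac{n}{k}$ ($d{\left(n,k \right)} = 3 - \left(\frac{n}{k} - \frac{4}{-2}\right) = 3 - \left(\frac{n}{k} - -2\right) = 3 - \left(\frac{n}{k} + 2\right) = 3 - \left(2 + \frac{n}{k}\right) = 1 - \frac{n}{k}$)
$C{\left(a,X \right)} = a \left(X + a\right)$ ($C{\left(a,X \right)} = 0 + a \left(X + a\right) = a \left(X + a\right)$)
$S{\left(R,h \right)} = -9 - 3 h$ ($S{\left(R,h \right)} = 0 - 3 \left(h + 3\right) = 0 - 3 \left(3 + h\right) = 0 - \left(9 + 3 h\right) = -9 - 3 h$)
$\left(S{\left(d{\left(Y,5 \right)},10 \right)} + 113\right)^{2} = \left(\left(-9 - 30\right) + 113\right)^{2} = \left(-39 + 113\right)^{2} = 74^{2} = 5476$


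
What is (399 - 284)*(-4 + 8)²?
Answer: 1840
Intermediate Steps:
(399 - 284)*(-4 + 8)² = 115*4² = 115*16 = 1840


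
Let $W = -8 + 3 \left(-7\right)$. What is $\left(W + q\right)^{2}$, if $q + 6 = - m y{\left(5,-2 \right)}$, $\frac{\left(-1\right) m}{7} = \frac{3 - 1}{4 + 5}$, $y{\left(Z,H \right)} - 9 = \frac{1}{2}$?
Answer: $\frac{33124}{81} \approx 408.94$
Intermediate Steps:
$y{\left(Z,H \right)} = \frac{19}{2}$ ($y{\left(Z,H \right)} = 9 + \frac{1}{2} = \frac{19}{2}$)
$m = - \frac{14}{9}$ ($m = - 7 \frac{3 - 1}{4 + 5} = - 7 \cdot \frac{2}{9} = - 7 \cdot 2 \cdot \frac{1}{9} = \left(-7\right) \frac{2}{9} = - \frac{14}{9} \approx -1.5556$)
$q = \frac{79}{9}$ ($q = -6 + \left(-1\right) \left(- \frac{14}{9}\right) \frac{19}{2} = -6 + \frac{14}{9} \cdot \frac{19}{2} = -6 + \frac{133}{9} = \frac{79}{9} \approx 8.7778$)
$W = -29$ ($W = -8 - 21 = -29$)
$\left(W + q\right)^{2} = \left(-29 + \frac{79}{9}\right)^{2} = \left(- \frac{182}{9}\right)^{2} = \frac{33124}{81}$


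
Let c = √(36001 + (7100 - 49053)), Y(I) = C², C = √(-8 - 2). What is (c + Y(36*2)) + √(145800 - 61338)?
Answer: -10 + √84462 + 8*I*√93 ≈ 280.62 + 77.149*I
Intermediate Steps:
C = I*√10 (C = √(-10) = I*√10 ≈ 3.1623*I)
Y(I) = -10 (Y(I) = (I*√10)² = -10)
c = 8*I*√93 (c = √(36001 - 41953) = √(-5952) = 8*I*√93 ≈ 77.149*I)
(c + Y(36*2)) + √(145800 - 61338) = (8*I*√93 - 10) + √(145800 - 61338) = (-10 + 8*I*√93) + √84462 = -10 + √84462 + 8*I*√93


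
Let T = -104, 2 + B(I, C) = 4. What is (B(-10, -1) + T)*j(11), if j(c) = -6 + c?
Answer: -510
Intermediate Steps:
B(I, C) = 2 (B(I, C) = -2 + 4 = 2)
(B(-10, -1) + T)*j(11) = (2 - 104)*(-6 + 11) = -102*5 = -510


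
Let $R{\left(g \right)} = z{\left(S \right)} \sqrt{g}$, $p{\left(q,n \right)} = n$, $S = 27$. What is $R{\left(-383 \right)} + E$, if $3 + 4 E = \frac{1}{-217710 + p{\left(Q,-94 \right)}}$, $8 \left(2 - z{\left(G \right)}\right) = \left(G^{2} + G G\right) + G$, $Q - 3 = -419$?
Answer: $- \frac{653413}{871216} - \frac{1469 i \sqrt{383}}{8} \approx -0.75 - 3593.6 i$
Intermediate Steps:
$Q = -416$ ($Q = 3 - 419 = -416$)
$z{\left(G \right)} = 2 - \frac{G^{2}}{4} - \frac{G}{8}$ ($z{\left(G \right)} = 2 - \frac{\left(G^{2} + G G\right) + G}{8} = 2 - \frac{\left(G^{2} + G^{2}\right) + G}{8} = 2 - \frac{2 G^{2} + G}{8} = 2 - \frac{G + 2 G^{2}}{8} = 2 - \left(\frac{G^{2}}{4} + \frac{G}{8}\right) = 2 - \frac{G^{2}}{4} - \frac{G}{8}$)
$E = - \frac{653413}{871216}$ ($E = - \frac{3}{4} + \frac{1}{4 \left(-217710 - 94\right)} = - \frac{3}{4} + \frac{1}{4 \left(-217804\right)} = - \frac{3}{4} + \frac{1}{4} \left(- \frac{1}{217804}\right) = - \frac{3}{4} - \frac{1}{871216} = - \frac{653413}{871216} \approx -0.75$)
$R{\left(g \right)} = - \frac{1469 \sqrt{g}}{8}$ ($R{\left(g \right)} = \left(2 - \frac{27^{2}}{4} - \frac{27}{8}\right) \sqrt{g} = \left(2 - \frac{729}{4} - \frac{27}{8}\right) \sqrt{g} = - \frac{1469 \sqrt{g}}{8}$)
$R{\left(-383 \right)} + E = - \frac{1469 \sqrt{-383}}{8} - \frac{653413}{871216} = - \frac{1469 i \sqrt{383}}{8} - \frac{653413}{871216} = - \frac{653413}{871216} - \frac{1469 i \sqrt{383}}{8}$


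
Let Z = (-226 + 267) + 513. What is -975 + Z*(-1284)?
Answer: -712311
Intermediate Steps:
Z = 554 (Z = 41 + 513 = 554)
-975 + Z*(-1284) = -975 + 554*(-1284) = -975 - 711336 = -712311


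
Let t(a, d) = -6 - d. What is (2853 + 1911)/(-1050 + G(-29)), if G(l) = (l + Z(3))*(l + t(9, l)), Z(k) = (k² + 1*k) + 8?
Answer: -397/83 ≈ -4.7831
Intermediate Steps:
Z(k) = 8 + k + k² (Z(k) = (k² + k) + 8 = (k + k²) + 8 = 8 + k + k²)
G(l) = -120 - 6*l (G(l) = (l + (8 + 3 + 3²))*(l + (-6 - l)) = (l + (8 + 3 + 9))*(-6) = (l + 20)*(-6) = (20 + l)*(-6) = -120 - 6*l)
(2853 + 1911)/(-1050 + G(-29)) = (2853 + 1911)/(-1050 + (-120 - 6*(-29))) = 4764/(-1050 + (-120 + 174)) = 4764/(-1050 + 54) = 4764/(-996) = 4764*(-1/996) = -397/83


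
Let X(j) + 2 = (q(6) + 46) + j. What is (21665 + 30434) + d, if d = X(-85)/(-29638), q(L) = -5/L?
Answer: 9264661223/177828 ≈ 52099.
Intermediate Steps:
X(j) = 259/6 + j (X(j) = -2 + ((-5/6 + 46) + j) = -2 + (271/6 + j) = 259/6 + j)
d = 251/177828 (d = (259/6 - 85)/(-29638) = -251/6*(-1/29638) = 251/177828 ≈ 0.0014115)
(21665 + 30434) + d = (21665 + 30434) + 251/177828 = 52099 + 251/177828 = 9264661223/177828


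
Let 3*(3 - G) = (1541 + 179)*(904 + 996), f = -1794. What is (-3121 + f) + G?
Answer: -3282736/3 ≈ -1.0942e+6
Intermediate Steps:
G = -3267991/3 (G = 3 - (1541 + 179)*(904 + 996)/3 = 3 - 1720*1900/3 = 3 - ⅓*3268000 = 3 - 3268000/3 = -3267991/3 ≈ -1.0893e+6)
(-3121 + f) + G = (-3121 - 1794) - 3267991/3 = -4915 - 3267991/3 = -3282736/3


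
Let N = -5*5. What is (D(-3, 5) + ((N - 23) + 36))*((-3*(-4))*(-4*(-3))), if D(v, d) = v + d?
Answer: -1440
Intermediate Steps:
N = -25
D(v, d) = d + v
(D(-3, 5) + ((N - 23) + 36))*((-3*(-4))*(-4*(-3))) = ((5 - 3) + ((-25 - 23) + 36))*((-3*(-4))*(-4*(-3))) = (2 + (-48 + 36))*(12*12) = (2 - 12)*144 = -10*144 = -1440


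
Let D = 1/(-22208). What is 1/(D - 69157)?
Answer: -22208/1535838657 ≈ -1.4460e-5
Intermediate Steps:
D = -1/22208 ≈ -4.5029e-5
1/(D - 69157) = 1/(-1/22208 - 69157) = 1/(-1535838657/22208) = -22208/1535838657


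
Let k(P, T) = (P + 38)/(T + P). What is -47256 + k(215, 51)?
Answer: -12569843/266 ≈ -47255.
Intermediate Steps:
k(P, T) = (38 + P)/(P + T)
-47256 + k(215, 51) = -47256 + (38 + 215)/(215 + 51) = -47256 + 253/266 = -12569843/266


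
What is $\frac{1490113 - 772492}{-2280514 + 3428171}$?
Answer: $\frac{717621}{1147657} \approx 0.62529$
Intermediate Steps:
$\frac{1490113 - 772492}{-2280514 + 3428171} = \frac{717621}{1147657}$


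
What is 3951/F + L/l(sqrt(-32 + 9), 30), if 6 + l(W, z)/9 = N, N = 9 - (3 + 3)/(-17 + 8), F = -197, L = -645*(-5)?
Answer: 168314/2167 ≈ 77.671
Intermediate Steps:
L = 3225
N = 29/3 (N = 9 - 6/(-9) = 9 - 6*(-1)/9 = 9 - 1*(-2/3) = 9 + 2/3 = 29/3 ≈ 9.6667)
l(W, z) = 33 (l(W, z) = -54 + 9*(29/3) = -54 + 87 = 33)
3951/F + L/l(sqrt(-32 + 9), 30) = 3951/(-197) + 3225/33 = 3951*(-1/197) + 3225*(1/33) = -3951/197 + 1075/11 = 168314/2167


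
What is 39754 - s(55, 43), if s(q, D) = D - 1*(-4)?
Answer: 39707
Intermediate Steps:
s(q, D) = 4 + D (s(q, D) = D + 4 = 4 + D)
39754 - s(55, 43) = 39754 - (4 + 43) = 39754 - 1*47 = 39754 - 47 = 39707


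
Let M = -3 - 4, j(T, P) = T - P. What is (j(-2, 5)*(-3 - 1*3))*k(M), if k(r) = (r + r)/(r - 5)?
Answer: 49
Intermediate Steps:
M = -7 (M = -3 - 1*4 = -3 - 4 = -7)
k(r) = 2*r/(-5 + r) (k(r) = (2*r)/(-5 + r) = 2*r/(-5 + r))
(j(-2, 5)*(-3 - 1*3))*k(M) = ((-2 - 1*5)*(-3 - 1*3))*(2*(-7)/(-5 - 7)) = ((-2 - 5)*(-3 - 3))*(2*(-7)/(-12)) = (-7*(-6))*(2*(-7)*(-1/12)) = 42*(7/6) = 49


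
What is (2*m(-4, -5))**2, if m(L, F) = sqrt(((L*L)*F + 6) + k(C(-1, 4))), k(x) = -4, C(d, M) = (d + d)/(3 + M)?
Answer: -312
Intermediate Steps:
C(d, M) = 2*d/(3 + M) (C(d, M) = (2*d)/(3 + M) = 2*d/(3 + M))
m(L, F) = sqrt(2 + F*L**2) (m(L, F) = sqrt(((L*L)*F + 6) - 4) = sqrt((L**2*F + 6) - 4) = sqrt((F*L**2 + 6) - 4) = sqrt((6 + F*L**2) - 4) = sqrt(2 + F*L**2))
(2*m(-4, -5))**2 = (2*sqrt(2 - 5*(-4)**2))**2 = (2*sqrt(2 - 5*16))**2 = (2*sqrt(2 - 80))**2 = (2*sqrt(-78))**2 = (2*(I*sqrt(78)))**2 = (2*I*sqrt(78))**2 = -312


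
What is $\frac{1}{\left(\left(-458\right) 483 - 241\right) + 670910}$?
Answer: $\frac{1}{449455} \approx 2.2249 \cdot 10^{-6}$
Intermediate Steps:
$\frac{1}{\left(\left(-458\right) 483 - 241\right) + 670910} = \frac{1}{\left(-221214 - 241\right) + 670910} = \frac{1}{-221455 + 670910} = \frac{1}{449455}$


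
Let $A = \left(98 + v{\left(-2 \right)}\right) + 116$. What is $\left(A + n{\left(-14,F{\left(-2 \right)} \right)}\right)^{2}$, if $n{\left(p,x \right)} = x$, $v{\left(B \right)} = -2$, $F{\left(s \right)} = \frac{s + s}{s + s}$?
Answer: $45369$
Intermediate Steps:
$F{\left(s \right)} = 1$ ($F{\left(s \right)} = \frac{2 s}{2 s} = 2 s \frac{1}{2 s} = 1$)
$A = 212$ ($A = \left(98 - 2\right) + 116 = 96 + 116 = 212$)
$\left(A + n{\left(-14,F{\left(-2 \right)} \right)}\right)^{2} = \left(212 + 1\right)^{2} = 213^{2} = 45369$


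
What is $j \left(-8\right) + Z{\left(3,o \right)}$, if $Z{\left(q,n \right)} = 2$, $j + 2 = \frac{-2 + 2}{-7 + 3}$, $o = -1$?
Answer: $18$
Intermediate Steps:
$j = -2$ ($j = -2 + \frac{-2 + 2}{-7 + 3} = -2 + \frac{0}{-4} = -2 + 0 \left(- \frac{1}{4}\right) = -2 + 0 = -2$)
$j \left(-8\right) + Z{\left(3,o \right)} = \left(-2\right) \left(-8\right) + 2 = 16 + 2 = 18$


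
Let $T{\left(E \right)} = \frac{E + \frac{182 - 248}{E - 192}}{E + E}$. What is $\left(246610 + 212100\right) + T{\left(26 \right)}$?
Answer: $\frac{1979794551}{4316} \approx 4.5871 \cdot 10^{5}$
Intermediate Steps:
$T{\left(E \right)} = \frac{E - \frac{66}{-192 + E}}{2 E}$
$\left(246610 + 212100\right) + T{\left(26 \right)} = \left(246610 + 212100\right) + \frac{-66 + 26^{2} - 4992}{2 \cdot 26 \left(-192 + 26\right)} = 458710 + \frac{1}{2} \cdot \frac{1}{26} \frac{1}{-166} \left(-66 + 676 - 4992\right) = 458710 + \frac{1}{2} \cdot \frac{1}{26} \left(- \frac{1}{166}\right) \left(-4382\right) = 458710 + \frac{2191}{4316} = \frac{1979794551}{4316}$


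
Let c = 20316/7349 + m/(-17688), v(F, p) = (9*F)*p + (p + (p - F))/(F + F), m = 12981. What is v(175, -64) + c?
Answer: -764327145807881/7582698200 ≈ -1.0080e+5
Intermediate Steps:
v(F, p) = (-F + 2*p)/(2*F) + 9*F*p (v(F, p) = 9*F*p + (-F + 2*p)/((2*F)) = 9*F*p + (-F + 2*p)*(1/(2*F)) = 9*F*p + (-F + 2*p)/(2*F) = (-F + 2*p)/(2*F) + 9*F*p)
c = 87984013/43329704 (c = 20316/7349 + 12981/(-17688) = 20316*(1/7349) + 12981*(-1/17688) = 20316/7349 - 4327/5896 = 87984013/43329704 ≈ 2.0306)
v(175, -64) + c = (-½ - 64/175 + 9*175*(-64)) + 87984013/43329704 = (-½ - 64*1/175 - 100800) + 87984013/43329704 = (-½ - 64/175 - 100800) + 87984013/43329704 = -35280303/350 + 87984013/43329704 = -764327145807881/7582698200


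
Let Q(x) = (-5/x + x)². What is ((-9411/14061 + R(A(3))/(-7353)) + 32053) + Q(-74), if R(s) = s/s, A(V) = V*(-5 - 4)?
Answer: 164663772788777/4388888052 ≈ 37518.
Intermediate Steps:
A(V) = -9*V (A(V) = V*(-9) = -9*V)
R(s) = 1
Q(x) = (x - 5/x)²
((-9411/14061 + R(A(3))/(-7353)) + 32053) + Q(-74) = ((-9411/14061 + 1/(-7353)) + 32053) + (-5 + (-74)²)²/(-74)² = ((-9411*1/14061 + 1*(-1/7353)) + 32053) + (-5 + 5476)²/5476 = ((-3137/4687 - 1/7353) + 32053) + (1/5476)*5471² = (-536536/801477 + 32053) + (1/5476)*29931841 = 25689205745/801477 + 29931841/5476 = 164663772788777/4388888052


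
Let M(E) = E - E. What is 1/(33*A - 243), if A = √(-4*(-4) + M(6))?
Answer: -1/111 ≈ -0.0090090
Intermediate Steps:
M(E) = 0
A = 4 (A = √(-4*(-4) + 0) = √(16 + 0) = √16 = 4)
1/(33*A - 243) = 1/(33*4 - 243) = 1/(132 - 243) = 1/(-111) = -1/111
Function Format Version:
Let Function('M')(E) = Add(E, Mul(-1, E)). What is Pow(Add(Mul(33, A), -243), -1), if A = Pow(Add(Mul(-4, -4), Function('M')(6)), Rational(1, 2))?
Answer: Rational(-1, 111) ≈ -0.0090090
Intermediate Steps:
Function('M')(E) = 0
A = 4 (A = Pow(Add(Mul(-4, -4), 0), Rational(1, 2)) = Pow(Add(16, 0), Rational(1, 2)) = Pow(16, Rational(1, 2)) = 4)
Pow(Add(Mul(33, A), -243), -1) = Pow(Add(Mul(33, 4), -243), -1) = Pow(Add(132, -243), -1) = Pow(-111, -1) = Rational(-1, 111)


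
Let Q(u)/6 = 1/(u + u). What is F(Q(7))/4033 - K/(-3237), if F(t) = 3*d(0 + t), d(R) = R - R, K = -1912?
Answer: -1912/3237 ≈ -0.59067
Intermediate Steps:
d(R) = 0
Q(u) = 3/u (Q(u) = 6/(u + u) = 6/((2*u)) = 6*(1/(2*u)) = 3/u)
F(t) = 0 (F(t) = 3*0 = 0)
F(Q(7))/4033 - K/(-3237) = 0/4033 - 1*(-1912)/(-3237) = 0*(1/4033) + 1912*(-1/3237) = 0 - 1912/3237 = -1912/3237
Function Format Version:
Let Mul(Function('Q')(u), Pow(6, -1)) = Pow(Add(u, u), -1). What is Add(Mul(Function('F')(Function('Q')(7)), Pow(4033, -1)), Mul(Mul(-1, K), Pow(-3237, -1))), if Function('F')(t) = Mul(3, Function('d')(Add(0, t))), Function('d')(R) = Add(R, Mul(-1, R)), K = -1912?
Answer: Rational(-1912, 3237) ≈ -0.59067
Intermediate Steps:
Function('d')(R) = 0
Function('Q')(u) = Mul(3, Pow(u, -1)) (Function('Q')(u) = Mul(6, Pow(Add(u, u), -1)) = Mul(6, Pow(Mul(2, u), -1)) = Mul(6, Mul(Rational(1, 2), Pow(u, -1))) = Mul(3, Pow(u, -1)))
Function('F')(t) = 0 (Function('F')(t) = Mul(3, 0) = 0)
Add(Mul(Function('F')(Function('Q')(7)), Pow(4033, -1)), Mul(Mul(-1, K), Pow(-3237, -1))) = Add(Mul(0, Pow(4033, -1)), Mul(Mul(-1, -1912), Pow(-3237, -1))) = Add(Mul(0, Rational(1, 4033)), Mul(1912, Rational(-1, 3237))) = Add(0, Rational(-1912, 3237)) = Rational(-1912, 3237)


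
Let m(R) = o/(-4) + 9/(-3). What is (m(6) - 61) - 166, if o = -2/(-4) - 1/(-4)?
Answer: -3683/16 ≈ -230.19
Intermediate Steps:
o = ¾ (o = -2*(-¼) - 1*(-¼) = ½ + ¼ = ¾ ≈ 0.75000)
m(R) = -51/16 (m(R) = (¾)/(-4) + 9/(-3) = (¾)*(-¼) + 9*(-⅓) = -3/16 - 3 = -51/16)
(m(6) - 61) - 166 = (-51/16 - 61) - 166 = -1027/16 - 166 = -3683/16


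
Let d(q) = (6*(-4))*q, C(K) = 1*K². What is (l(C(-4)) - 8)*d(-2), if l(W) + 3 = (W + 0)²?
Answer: 11760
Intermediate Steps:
C(K) = K²
l(W) = -3 + W² (l(W) = -3 + (W + 0)² = -3 + W²)
d(q) = -24*q
(l(C(-4)) - 8)*d(-2) = ((-3 + ((-4)²)²) - 8)*(-24*(-2)) = ((-3 + 16²) - 8)*48 = ((-3 + 256) - 8)*48 = (253 - 8)*48 = 245*48 = 11760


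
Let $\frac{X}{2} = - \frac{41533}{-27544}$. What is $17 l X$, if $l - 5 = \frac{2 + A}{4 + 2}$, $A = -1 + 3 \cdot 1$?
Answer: $\frac{12003037}{41316} \approx 290.52$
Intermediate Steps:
$A = 2$ ($A = -1 + 3 = 2$)
$l = \frac{17}{3}$ ($l = 5 + \frac{2 + 2}{4 + 2} = 5 + \frac{4}{6} = 5 + 4 \cdot \frac{1}{6} = 5 + \frac{2}{3} = \frac{17}{3} \approx 5.6667$)
$X = \frac{41533}{13772}$ ($X = 2 \left(- \frac{41533}{-27544}\right) = 2 \left(\left(-41533\right) \left(- \frac{1}{27544}\right)\right) = 2 \cdot \frac{41533}{27544} = \frac{41533}{13772} \approx 3.0158$)
$17 l X = 17 \cdot \frac{17}{3} \cdot \frac{41533}{13772} = \frac{289}{3} \cdot \frac{41533}{13772} = \frac{12003037}{41316}$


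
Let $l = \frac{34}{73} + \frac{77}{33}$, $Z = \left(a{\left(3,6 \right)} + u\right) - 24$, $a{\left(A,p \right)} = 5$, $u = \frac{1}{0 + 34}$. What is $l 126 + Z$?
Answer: $\frac{828279}{2482} \approx 333.71$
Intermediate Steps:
$u = \frac{1}{34} \approx 0.029412$
$Z = - \frac{645}{34}$ ($Z = \left(5 + \frac{1}{34}\right) - 24 = \frac{171}{34} - 24 = - \frac{645}{34} \approx -18.971$)
$l = \frac{613}{219}$ ($l = 34 \cdot \frac{1}{73} + 77 \cdot \frac{1}{33} = \frac{34}{73} + \frac{7}{3} = \frac{613}{219} \approx 2.7991$)
$l 126 + Z = \frac{613}{219} \cdot 126 - \frac{645}{34} = \frac{25746}{73} - \frac{645}{34} = \frac{828279}{2482}$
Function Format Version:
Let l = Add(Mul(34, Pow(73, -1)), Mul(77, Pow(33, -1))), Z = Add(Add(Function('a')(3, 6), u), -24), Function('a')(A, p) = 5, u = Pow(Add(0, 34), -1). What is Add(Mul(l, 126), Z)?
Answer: Rational(828279, 2482) ≈ 333.71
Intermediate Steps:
u = Rational(1, 34) (u = Pow(34, -1) = Rational(1, 34) ≈ 0.029412)
Z = Rational(-645, 34) (Z = Add(Add(5, Rational(1, 34)), -24) = Add(Rational(171, 34), -24) = Rational(-645, 34) ≈ -18.971)
l = Rational(613, 219) (l = Add(Mul(34, Rational(1, 73)), Mul(77, Rational(1, 33))) = Add(Rational(34, 73), Rational(7, 3)) = Rational(613, 219) ≈ 2.7991)
Add(Mul(l, 126), Z) = Add(Mul(Rational(613, 219), 126), Rational(-645, 34)) = Add(Rational(25746, 73), Rational(-645, 34)) = Rational(828279, 2482)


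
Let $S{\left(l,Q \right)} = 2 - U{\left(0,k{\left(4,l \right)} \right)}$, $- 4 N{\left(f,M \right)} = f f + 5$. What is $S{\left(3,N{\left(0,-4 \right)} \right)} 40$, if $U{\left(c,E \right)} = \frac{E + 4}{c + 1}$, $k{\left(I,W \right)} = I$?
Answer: $-240$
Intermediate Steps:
$U{\left(c,E \right)} = \frac{4 + E}{1 + c}$
$N{\left(f,M \right)} = - \frac{5}{4} - \frac{f^{2}}{4}$ ($N{\left(f,M \right)} = - \frac{f f + 5}{4} = - \frac{f^{2} + 5}{4} = - \frac{5 + f^{2}}{4} = - \frac{5}{4} - \frac{f^{2}}{4}$)
$S{\left(l,Q \right)} = -6$ ($S{\left(l,Q \right)} = 2 - \frac{4 + 4}{1 + 0} = 2 - 1^{-1} \cdot 8 = 2 - 1 \cdot 8 = 2 - 8 = -6$)
$S{\left(3,N{\left(0,-4 \right)} \right)} 40 = \left(-6\right) 40 = -240$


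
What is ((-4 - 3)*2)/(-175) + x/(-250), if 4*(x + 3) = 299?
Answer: -207/1000 ≈ -0.20700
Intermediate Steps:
x = 287/4 (x = -3 + (¼)*299 = -3 + 299/4 = 287/4 ≈ 71.750)
((-4 - 3)*2)/(-175) + x/(-250) = ((-4 - 3)*2)/(-175) + (287/4)/(-250) = -7*2*(-1/175) + (287/4)*(-1/250) = -14*(-1/175) - 287/1000 = 2/25 - 287/1000 = -207/1000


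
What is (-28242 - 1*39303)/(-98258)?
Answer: 67545/98258 ≈ 0.68742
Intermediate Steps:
(-28242 - 1*39303)/(-98258) = (-28242 - 39303)*(-1/98258) = -67545*(-1/98258) = 67545/98258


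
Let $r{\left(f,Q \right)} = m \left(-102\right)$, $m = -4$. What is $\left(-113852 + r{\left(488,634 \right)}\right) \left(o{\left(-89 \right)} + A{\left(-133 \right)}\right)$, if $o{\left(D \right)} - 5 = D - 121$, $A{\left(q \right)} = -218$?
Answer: $47986812$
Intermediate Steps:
$o{\left(D \right)} = -116 + D$ ($o{\left(D \right)} = 5 + \left(D - 121\right) = 5 + \left(-121 + D\right) = -116 + D$)
$r{\left(f,Q \right)} = 408$ ($r{\left(f,Q \right)} = \left(-4\right) \left(-102\right) = 408$)
$\left(-113852 + r{\left(488,634 \right)}\right) \left(o{\left(-89 \right)} + A{\left(-133 \right)}\right) = \left(-113852 + 408\right) \left(\left(-116 - 89\right) - 218\right) = - 113444 \left(-205 - 218\right) = \left(-113444\right) \left(-423\right) = 47986812$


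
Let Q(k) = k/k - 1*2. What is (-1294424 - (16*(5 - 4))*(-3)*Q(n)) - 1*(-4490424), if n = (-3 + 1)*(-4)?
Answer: 3195952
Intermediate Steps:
n = 8 (n = -2*(-4) = 8)
Q(k) = -1 (Q(k) = 1 - 2 = -1)
(-1294424 - (16*(5 - 4))*(-3)*Q(n)) - 1*(-4490424) = (-1294424 - (16*(5 - 4))*(-3)*(-1)) - 1*(-4490424) = (-1294424 - (16*1)*(-3)*(-1)) + 4490424 = (-1294424 - 16*(-3)*(-1)) + 4490424 = (-1294424 - (-48)*(-1)) + 4490424 = (-1294424 - 1*48) + 4490424 = (-1294424 - 48) + 4490424 = -1294472 + 4490424 = 3195952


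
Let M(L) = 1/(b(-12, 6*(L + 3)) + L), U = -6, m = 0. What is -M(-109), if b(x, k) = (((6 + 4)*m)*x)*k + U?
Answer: 1/115 ≈ 0.0086956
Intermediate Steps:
b(x, k) = -6 (b(x, k) = (((6 + 4)*0)*x)*k - 6 = ((10*0)*x)*k - 6 = (0*x)*k - 6 = 0*k - 6 = 0 - 6 = -6)
M(L) = 1/(-6 + L)
-M(-109) = -1/(-6 - 109) = -1/(-115) = -1*(-1/115) = 1/115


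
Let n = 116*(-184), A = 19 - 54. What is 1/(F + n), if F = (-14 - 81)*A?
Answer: -1/18019 ≈ -5.5497e-5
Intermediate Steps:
A = -35
F = 3325 (F = (-14 - 81)*(-35) = -95*(-35) = 3325)
n = -21344
1/(F + n) = 1/(3325 - 21344) = 1/(-18019) = -1/18019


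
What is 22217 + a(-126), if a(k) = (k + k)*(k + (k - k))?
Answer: 53969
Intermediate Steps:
a(k) = 2*k² (a(k) = (2*k)*(k + 0) = (2*k)*k = 2*k²)
22217 + a(-126) = 22217 + 2*(-126)² = 22217 + 2*15876 = 22217 + 31752 = 53969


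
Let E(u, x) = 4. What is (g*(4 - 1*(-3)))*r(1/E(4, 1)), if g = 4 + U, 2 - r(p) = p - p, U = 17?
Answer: 294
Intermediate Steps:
r(p) = 2 (r(p) = 2 - (p - p) = 2 - 1*0 = 2 + 0 = 2)
g = 21 (g = 4 + 17 = 21)
(g*(4 - 1*(-3)))*r(1/E(4, 1)) = (21*(4 - 1*(-3)))*2 = (21*(4 + 3))*2 = (21*7)*2 = 147*2 = 294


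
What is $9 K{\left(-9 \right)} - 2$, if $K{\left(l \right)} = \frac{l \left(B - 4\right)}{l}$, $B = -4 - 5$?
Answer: $-119$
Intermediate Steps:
$B = -9$ ($B = -4 - 5 = -9$)
$K{\left(l \right)} = -13$ ($K{\left(l \right)} = \frac{l \left(-9 - 4\right)}{l} = \frac{l \left(-13\right)}{l} = \frac{\left(-13\right) l}{l} = -13$)
$9 K{\left(-9 \right)} - 2 = 9 \left(-13\right) - 2 = -117 - 2 = -119$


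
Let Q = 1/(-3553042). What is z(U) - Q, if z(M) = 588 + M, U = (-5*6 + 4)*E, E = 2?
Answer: 1904430513/3553042 ≈ 536.00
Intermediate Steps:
Q = -1/3553042 ≈ -2.8145e-7
U = -52 (U = (-5*6 + 4)*2 = (-30 + 4)*2 = -26*2 = -52)
z(U) - Q = (588 - 52) - 1*(-1/3553042) = 536 + 1/3553042 = 1904430513/3553042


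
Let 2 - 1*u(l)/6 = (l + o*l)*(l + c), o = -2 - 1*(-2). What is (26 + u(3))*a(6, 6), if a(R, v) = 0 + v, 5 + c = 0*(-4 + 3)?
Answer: 444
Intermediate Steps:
c = -5 (c = -5 + 0*(-4 + 3) = -5 + 0*(-1) = -5 + 0 = -5)
o = 0 (o = -2 + 2 = 0)
a(R, v) = v
u(l) = 12 - 6*l*(-5 + l) (u(l) = 12 - 6*(l + 0*l)*(l - 5) = 12 - 6*(l + 0)*(-5 + l) = 12 - 6*l*(-5 + l))
(26 + u(3))*a(6, 6) = (26 + (12 - 6*3² + 30*3))*6 = (26 + (12 - 6*9 + 90))*6 = (26 + (12 - 54 + 90))*6 = (26 + 48)*6 = 74*6 = 444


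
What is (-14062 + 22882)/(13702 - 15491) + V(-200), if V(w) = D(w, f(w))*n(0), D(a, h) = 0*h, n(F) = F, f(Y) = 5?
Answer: -8820/1789 ≈ -4.9301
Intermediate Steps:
D(a, h) = 0
V(w) = 0 (V(w) = 0*0 = 0)
(-14062 + 22882)/(13702 - 15491) + V(-200) = (-14062 + 22882)/(13702 - 15491) + 0 = 8820/(-1789) + 0 = 8820*(-1/1789) + 0 = -8820/1789 + 0 = -8820/1789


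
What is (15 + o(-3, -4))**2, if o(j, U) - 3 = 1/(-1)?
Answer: 289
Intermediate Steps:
o(j, U) = 2 (o(j, U) = 3 + 1/(-1) = 3 - 1 = 2)
(15 + o(-3, -4))**2 = (15 + 2)**2 = 17**2 = 289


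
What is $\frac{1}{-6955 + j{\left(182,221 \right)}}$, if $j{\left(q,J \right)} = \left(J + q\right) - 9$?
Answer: $- \frac{1}{6561} \approx -0.00015242$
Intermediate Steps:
$j{\left(q,J \right)} = -9 + J + q$
$\frac{1}{-6955 + j{\left(182,221 \right)}} = \frac{1}{-6955 + \left(-9 + 221 + 182\right)} = \frac{1}{-6955 + 394} = \frac{1}{-6561} = - \frac{1}{6561}$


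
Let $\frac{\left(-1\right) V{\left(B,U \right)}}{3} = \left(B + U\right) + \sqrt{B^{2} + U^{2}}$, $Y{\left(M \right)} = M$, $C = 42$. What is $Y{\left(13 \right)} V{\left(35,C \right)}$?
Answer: $-3003 - 273 \sqrt{61} \approx -5135.2$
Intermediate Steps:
$V{\left(B,U \right)} = - 3 B - 3 U - 3 \sqrt{B^{2} + U^{2}}$ ($V{\left(B,U \right)} = - 3 \left(\left(B + U\right) + \sqrt{B^{2} + U^{2}}\right) = - 3 \left(B + U + \sqrt{B^{2} + U^{2}}\right) = - 3 B - 3 U - 3 \sqrt{B^{2} + U^{2}}$)
$Y{\left(13 \right)} V{\left(35,C \right)} = 13 \left(\left(-3\right) 35 - 126 - 3 \sqrt{35^{2} + 42^{2}}\right) = 13 \left(-105 - 126 - 3 \sqrt{1225 + 1764}\right) = 13 \left(-105 - 126 - 3 \sqrt{2989}\right) = 13 \left(-105 - 126 - 3 \cdot 7 \sqrt{61}\right) = 13 \left(-105 - 126 - 21 \sqrt{61}\right) = 13 \left(-231 - 21 \sqrt{61}\right) = -3003 - 273 \sqrt{61}$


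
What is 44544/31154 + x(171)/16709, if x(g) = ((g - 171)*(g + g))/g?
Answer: 22272/15577 ≈ 1.4298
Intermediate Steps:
x(g) = -342 + 2*g (x(g) = ((-171 + g)*(2*g))/g = (2*g*(-171 + g))/g = -342 + 2*g)
44544/31154 + x(171)/16709 = 44544/31154 + (-342 + 2*171)/16709 = 44544*(1/31154) + (-342 + 342)*(1/16709) = 22272/15577 + 0*(1/16709) = 22272/15577 + 0 = 22272/15577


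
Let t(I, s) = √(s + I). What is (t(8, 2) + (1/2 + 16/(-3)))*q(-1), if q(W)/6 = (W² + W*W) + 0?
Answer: -58 + 12*√10 ≈ -20.053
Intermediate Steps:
t(I, s) = √(I + s)
q(W) = 12*W² (q(W) = 6*((W² + W*W) + 0) = 6*((W² + W²) + 0) = 6*(2*W² + 0) = 6*(2*W²) = 12*W²)
(t(8, 2) + (1/2 + 16/(-3)))*q(-1) = (√(8 + 2) + (1/2 + 16/(-3)))*(12*(-1)²) = (√10 + (1*(½) + 16*(-⅓)))*(12*1) = (√10 + (½ - 16/3))*12 = (√10 - 29/6)*12 = (-29/6 + √10)*12 = -58 + 12*√10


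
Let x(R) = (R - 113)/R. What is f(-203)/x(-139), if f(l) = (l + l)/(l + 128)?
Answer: 4031/1350 ≈ 2.9859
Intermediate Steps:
f(l) = 2*l/(128 + l) (f(l) = (2*l)/(128 + l) = 2*l/(128 + l))
x(R) = (-113 + R)/R
f(-203)/x(-139) = (2*(-203)/(128 - 203))/(((-113 - 139)/(-139))) = (2*(-203)/(-75))/((-1/139*(-252))) = (2*(-203)*(-1/75))/(252/139) = (406/75)*(139/252) = 4031/1350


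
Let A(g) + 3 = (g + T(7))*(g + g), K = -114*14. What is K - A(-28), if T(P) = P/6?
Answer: -9287/3 ≈ -3095.7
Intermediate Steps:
K = -1596
T(P) = P/6 (T(P) = P*(⅙) = P/6)
A(g) = -3 + 2*g*(7/6 + g) (A(g) = -3 + (g + (⅙)*7)*(g + g) = -3 + (g + 7/6)*(2*g) = -3 + (7/6 + g)*(2*g) = -3 + 2*g*(7/6 + g))
K - A(-28) = -1596 - (-3 + 2*(-28)² + (7/3)*(-28)) = -1596 - (-3 + 2*784 - 196/3) = -1596 - (-3 + 1568 - 196/3) = -1596 - 1*4499/3 = -1596 - 4499/3 = -9287/3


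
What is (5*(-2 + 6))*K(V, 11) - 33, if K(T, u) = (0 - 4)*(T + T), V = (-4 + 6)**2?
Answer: -673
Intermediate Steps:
V = 4 (V = 2**2 = 4)
K(T, u) = -8*T
(5*(-2 + 6))*K(V, 11) - 33 = (5*(-2 + 6))*(-8*4) - 33 = (5*4)*(-32) - 33 = 20*(-32) - 33 = -640 - 33 = -673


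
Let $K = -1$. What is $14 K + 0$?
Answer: $-14$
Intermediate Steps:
$14 K + 0 = 14 \left(-1\right) + 0 = -14 + 0 = -14$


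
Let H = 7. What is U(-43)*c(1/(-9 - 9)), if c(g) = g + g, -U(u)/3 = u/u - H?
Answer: -2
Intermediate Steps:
U(u) = 18 (U(u) = -3*(u/u - 1*7) = -3*(1 - 7) = -3*(-6) = 18)
c(g) = 2*g
U(-43)*c(1/(-9 - 9)) = 18*(2/(-9 - 9)) = 18*(2/(-18)) = 18*(2*(-1/18)) = 18*(-⅑) = -2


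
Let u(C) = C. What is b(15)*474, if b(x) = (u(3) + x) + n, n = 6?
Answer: 11376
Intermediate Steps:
b(x) = 9 + x (b(x) = (3 + x) + 6 = 9 + x)
b(15)*474 = (9 + 15)*474 = 24*474 = 11376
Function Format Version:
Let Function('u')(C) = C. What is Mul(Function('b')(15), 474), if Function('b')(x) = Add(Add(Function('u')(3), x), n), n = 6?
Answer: 11376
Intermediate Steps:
Function('b')(x) = Add(9, x) (Function('b')(x) = Add(Add(3, x), 6) = Add(9, x))
Mul(Function('b')(15), 474) = Mul(Add(9, 15), 474) = Mul(24, 474) = 11376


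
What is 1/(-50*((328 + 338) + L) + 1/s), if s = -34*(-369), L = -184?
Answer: -12546/302358599 ≈ -4.1494e-5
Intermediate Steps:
s = 12546
1/(-50*((328 + 338) + L) + 1/s) = 1/(-50*((328 + 338) - 184) + 1/12546) = 1/(-50*(666 - 184) + 1/12546) = 1/(-50*482 + 1/12546) = 1/(-24100 + 1/12546) = 1/(-302358599/12546) = -12546/302358599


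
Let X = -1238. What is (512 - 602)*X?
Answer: 111420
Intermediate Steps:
(512 - 602)*X = (512 - 602)*(-1238) = -90*(-1238) = 111420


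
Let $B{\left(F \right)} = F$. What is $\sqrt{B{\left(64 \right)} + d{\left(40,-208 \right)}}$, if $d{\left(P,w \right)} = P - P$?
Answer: $8$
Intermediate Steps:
$d{\left(P,w \right)} = 0$
$\sqrt{B{\left(64 \right)} + d{\left(40,-208 \right)}} = \sqrt{64 + 0} = \sqrt{64} = 8$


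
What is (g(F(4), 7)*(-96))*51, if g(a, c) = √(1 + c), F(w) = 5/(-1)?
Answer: -9792*√2 ≈ -13848.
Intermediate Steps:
F(w) = -5 (F(w) = 5*(-1) = -5)
(g(F(4), 7)*(-96))*51 = (√(1 + 7)*(-96))*51 = (√8*(-96))*51 = ((2*√2)*(-96))*51 = -192*√2*51 = -9792*√2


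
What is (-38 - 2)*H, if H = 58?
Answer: -2320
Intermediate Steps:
(-38 - 2)*H = (-38 - 2)*58 = -40*58 = -2320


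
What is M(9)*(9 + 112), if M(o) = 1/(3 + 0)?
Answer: 121/3 ≈ 40.333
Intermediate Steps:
M(o) = ⅓ (M(o) = 1/3 = ⅓)
M(9)*(9 + 112) = (9 + 112)/3 = (⅓)*121 = 121/3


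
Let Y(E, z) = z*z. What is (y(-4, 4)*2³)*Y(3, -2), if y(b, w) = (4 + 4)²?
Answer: 2048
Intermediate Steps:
Y(E, z) = z²
y(b, w) = 64 (y(b, w) = 8² = 64)
(y(-4, 4)*2³)*Y(3, -2) = (64*2³)*(-2)² = (64*8)*4 = 512*4 = 2048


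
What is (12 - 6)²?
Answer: 36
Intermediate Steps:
(12 - 6)² = 6² = 36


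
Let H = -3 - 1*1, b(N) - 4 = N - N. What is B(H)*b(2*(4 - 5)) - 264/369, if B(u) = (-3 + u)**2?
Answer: 24020/123 ≈ 195.28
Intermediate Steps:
b(N) = 4 (b(N) = 4 + (N - N) = 4 + 0 = 4)
H = -4 (H = -3 - 1 = -4)
B(H)*b(2*(4 - 5)) - 264/369 = (-3 - 4)**2*4 - 264/369 = (-7)**2*4 - 264*1/369 = 49*4 - 88/123 = 196 - 88/123 = 24020/123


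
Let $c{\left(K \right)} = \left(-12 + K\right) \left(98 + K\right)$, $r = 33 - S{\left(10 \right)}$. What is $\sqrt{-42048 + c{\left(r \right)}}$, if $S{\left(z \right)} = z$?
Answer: $i \sqrt{40717} \approx 201.78 i$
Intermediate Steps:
$r = 23$ ($r = 33 - 10 = 23$)
$\sqrt{-42048 + c{\left(r \right)}} = \sqrt{-42048 + \left(-1176 + 23^{2} + 86 \cdot 23\right)} = \sqrt{-42048 + \left(-1176 + 529 + 1978\right)} = \sqrt{-42048 + 1331} = \sqrt{-40717} = i \sqrt{40717}$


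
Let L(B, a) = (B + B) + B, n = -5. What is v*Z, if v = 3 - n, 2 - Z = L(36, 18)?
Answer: -848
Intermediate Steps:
L(B, a) = 3*B (L(B, a) = 2*B + B = 3*B)
Z = -106 (Z = 2 - 3*36 = 2 - 1*108 = 2 - 108 = -106)
v = 8 (v = 3 - 1*(-5) = 3 + 5 = 8)
v*Z = 8*(-106) = -848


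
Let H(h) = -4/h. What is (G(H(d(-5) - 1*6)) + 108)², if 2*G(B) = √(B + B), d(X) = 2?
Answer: (216 + √2)²/4 ≈ 11817.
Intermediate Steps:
G(B) = √2*√B/2 (G(B) = √(B + B)/2 = √(2*B)/2 = (√2*√B)/2 = √2*√B/2)
(G(H(d(-5) - 1*6)) + 108)² = (√2*√(-4/(2 - 1*6))/2 + 108)² = (√2*√(-4/(2 - 6))/2 + 108)² = (√2*√(-4/(-4))/2 + 108)² = (√2*√(-4*(-¼))/2 + 108)² = (√2*√1/2 + 108)² = ((½)*√2*1 + 108)² = (√2/2 + 108)² = (108 + √2/2)²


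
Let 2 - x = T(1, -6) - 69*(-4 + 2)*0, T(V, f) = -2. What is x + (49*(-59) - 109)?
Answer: -2996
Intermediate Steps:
x = 4 (x = 2 - (-2 - 69*(-4 + 2)*0) = 2 - (-2 - (-138)*0) = 2 - (-2 - 69*0) = 2 - (-2 + 0) = 2 - 1*(-2) = 2 + 2 = 4)
x + (49*(-59) - 109) = 4 + (49*(-59) - 109) = 4 + (-2891 - 109) = 4 - 3000 = -2996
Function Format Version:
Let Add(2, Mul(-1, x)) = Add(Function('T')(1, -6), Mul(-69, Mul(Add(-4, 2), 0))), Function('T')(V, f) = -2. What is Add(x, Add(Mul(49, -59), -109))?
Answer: -2996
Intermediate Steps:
x = 4 (x = Add(2, Mul(-1, Add(-2, Mul(-69, Mul(Add(-4, 2), 0))))) = Add(2, Mul(-1, Add(-2, Mul(-69, Mul(-2, 0))))) = Add(2, Mul(-1, Add(-2, Mul(-69, 0)))) = Add(2, Mul(-1, Add(-2, 0))) = Add(2, Mul(-1, -2)) = Add(2, 2) = 4)
Add(x, Add(Mul(49, -59), -109)) = Add(4, Add(Mul(49, -59), -109)) = Add(4, Add(-2891, -109)) = Add(4, -3000) = -2996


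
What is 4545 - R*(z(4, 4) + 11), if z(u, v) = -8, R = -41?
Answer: 4668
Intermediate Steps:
4545 - R*(z(4, 4) + 11) = 4545 - (-41)*(-8 + 11) = 4545 - (-41)*3 = 4545 - 1*(-123) = 4545 + 123 = 4668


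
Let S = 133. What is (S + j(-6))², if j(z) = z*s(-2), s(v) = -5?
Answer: 26569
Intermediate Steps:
j(z) = -5*z (j(z) = z*(-5) = -5*z)
(S + j(-6))² = (133 - 5*(-6))² = (133 + 30)² = 163² = 26569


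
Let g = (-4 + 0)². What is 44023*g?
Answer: 704368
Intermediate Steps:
g = 16 (g = (-4)² = 16)
44023*g = 44023*16 = 704368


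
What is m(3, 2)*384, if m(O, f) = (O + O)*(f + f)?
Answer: 9216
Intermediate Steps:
m(O, f) = 4*O*f (m(O, f) = (2*O)*(2*f) = 4*O*f)
m(3, 2)*384 = (4*3*2)*384 = 24*384 = 9216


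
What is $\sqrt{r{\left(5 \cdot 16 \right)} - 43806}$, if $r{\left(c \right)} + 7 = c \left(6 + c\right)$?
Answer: $i \sqrt{36933} \approx 192.18 i$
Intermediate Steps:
$r{\left(c \right)} = -7 + c \left(6 + c\right)$
$\sqrt{r{\left(5 \cdot 16 \right)} - 43806} = \sqrt{\left(-7 + \left(5 \cdot 16\right)^{2} + 6 \cdot 5 \cdot 16\right) - 43806} = \sqrt{\left(-7 + 80^{2} + 6 \cdot 80\right) - 43806} = \sqrt{\left(-7 + 6400 + 480\right) - 43806} = \sqrt{6873 - 43806} = \sqrt{-36933} = i \sqrt{36933}$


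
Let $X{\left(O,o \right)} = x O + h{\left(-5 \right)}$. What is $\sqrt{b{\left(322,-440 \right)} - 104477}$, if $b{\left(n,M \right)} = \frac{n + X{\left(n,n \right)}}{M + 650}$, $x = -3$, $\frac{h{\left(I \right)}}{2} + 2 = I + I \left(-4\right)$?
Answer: $\frac{i \sqrt{127987930}}{35} \approx 323.23 i$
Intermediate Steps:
$h{\left(I \right)} = -4 - 6 I$ ($h{\left(I \right)} = -4 + 2 \left(I + I \left(-4\right)\right) = -4 + 2 \left(I - 4 I\right) = -4 + 2 \left(- 3 I\right) = -4 - 6 I$)
$X{\left(O,o \right)} = 26 - 3 O$ ($X{\left(O,o \right)} = - 3 O - -26 = - 3 O + \left(-4 + 30\right) = - 3 O + 26 = 26 - 3 O$)
$b{\left(n,M \right)} = \frac{26 - 2 n}{650 + M}$ ($b{\left(n,M \right)} = \frac{n - \left(-26 + 3 n\right)}{M + 650} = \frac{26 - 2 n}{650 + M}$)
$\sqrt{b{\left(322,-440 \right)} - 104477} = \sqrt{\frac{2 \left(13 - 322\right)}{650 - 440} - 104477} = \sqrt{\frac{2 \left(13 - 322\right)}{210} - 104477} = \sqrt{2 \cdot \frac{1}{210} \left(-309\right) - 104477} = \sqrt{- \frac{103}{35} - 104477} = \sqrt{- \frac{3656798}{35}} = \frac{i \sqrt{127987930}}{35}$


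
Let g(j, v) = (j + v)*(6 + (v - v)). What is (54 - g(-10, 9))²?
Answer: 3600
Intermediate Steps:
g(j, v) = 6*j + 6*v (g(j, v) = (j + v)*(6 + 0) = (j + v)*6 = 6*j + 6*v)
(54 - g(-10, 9))² = (54 - (6*(-10) + 6*9))² = (54 - (-60 + 54))² = (54 - 1*(-6))² = (54 + 6)² = 60² = 3600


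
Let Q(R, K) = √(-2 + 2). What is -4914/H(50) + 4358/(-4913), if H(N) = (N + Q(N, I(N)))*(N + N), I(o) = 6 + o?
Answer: -22966241/12282500 ≈ -1.8698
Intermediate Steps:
Q(R, K) = 0 (Q(R, K) = √0 = 0)
H(N) = 2*N² (H(N) = (N + 0)*(N + N) = N*(2*N) = 2*N²)
-4914/H(50) + 4358/(-4913) = -4914/(2*50²) + 4358/(-4913) = -4914/(2*2500) + 4358*(-1/4913) = -4914/5000 - 4358/4913 = -4914*1/5000 - 4358/4913 = -2457/2500 - 4358/4913 = -22966241/12282500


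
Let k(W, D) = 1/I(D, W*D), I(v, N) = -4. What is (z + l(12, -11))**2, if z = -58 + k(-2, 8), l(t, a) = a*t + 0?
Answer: 579121/16 ≈ 36195.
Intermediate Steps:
l(t, a) = a*t
k(W, D) = -1/4 (k(W, D) = 1/(-4) = -1/4)
z = -233/4 (z = -58 - 1/4 = -233/4 ≈ -58.250)
(z + l(12, -11))**2 = (-233/4 - 11*12)**2 = (-233/4 - 132)**2 = (-761/4)**2 = 579121/16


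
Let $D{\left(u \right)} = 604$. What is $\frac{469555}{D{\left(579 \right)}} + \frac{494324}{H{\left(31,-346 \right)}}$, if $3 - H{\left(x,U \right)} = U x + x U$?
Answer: $\frac{10372874221}{12958820} \approx 800.45$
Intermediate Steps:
$H{\left(x,U \right)} = 3 - 2 U x$ ($H{\left(x,U \right)} = 3 - \left(U x + x U\right) = 3 - \left(U x + U x\right) = 3 - 2 U x$)
$\frac{469555}{D{\left(579 \right)}} + \frac{494324}{H{\left(31,-346 \right)}} = \frac{469555}{604} + \frac{494324}{3 - \left(-692\right) 31} = 469555 \cdot \frac{1}{604} + \frac{494324}{3 + 21452} = \frac{469555}{604} + \frac{494324}{21455} = \frac{10372874221}{12958820}$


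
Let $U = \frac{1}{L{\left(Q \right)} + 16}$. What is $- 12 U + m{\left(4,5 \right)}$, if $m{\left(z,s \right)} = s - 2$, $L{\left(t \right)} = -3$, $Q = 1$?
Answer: $\frac{27}{13} \approx 2.0769$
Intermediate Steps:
$m{\left(z,s \right)} = -2 + s$ ($m{\left(z,s \right)} = s - 2 = -2 + s$)
$U = \frac{1}{13}$ ($U = \frac{1}{-3 + 16} = \frac{1}{13} \approx 0.076923$)
$- 12 U + m{\left(4,5 \right)} = \left(-12\right) \frac{1}{13} + \left(-2 + 5\right) = - \frac{12}{13} + 3 = \frac{27}{13}$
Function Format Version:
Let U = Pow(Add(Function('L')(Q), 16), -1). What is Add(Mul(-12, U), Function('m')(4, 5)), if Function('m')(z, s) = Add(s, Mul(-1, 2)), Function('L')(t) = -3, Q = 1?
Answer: Rational(27, 13) ≈ 2.0769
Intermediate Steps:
Function('m')(z, s) = Add(-2, s) (Function('m')(z, s) = Add(s, -2) = Add(-2, s))
U = Rational(1, 13) (U = Pow(Add(-3, 16), -1) = Pow(13, -1) = Rational(1, 13) ≈ 0.076923)
Add(Mul(-12, U), Function('m')(4, 5)) = Add(Mul(-12, Rational(1, 13)), Add(-2, 5)) = Add(Rational(-12, 13), 3) = Rational(27, 13)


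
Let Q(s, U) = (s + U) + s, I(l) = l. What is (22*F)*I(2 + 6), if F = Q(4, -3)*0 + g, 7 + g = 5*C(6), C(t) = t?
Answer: 4048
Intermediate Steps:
Q(s, U) = U + 2*s (Q(s, U) = (U + s) + s = U + 2*s)
g = 23 (g = -7 + 5*6 = -7 + 30 = 23)
F = 23 (F = (-3 + 2*4)*0 + 23 = (-3 + 8)*0 + 23 = 5*0 + 23 = 0 + 23 = 23)
(22*F)*I(2 + 6) = (22*23)*(2 + 6) = 506*8 = 4048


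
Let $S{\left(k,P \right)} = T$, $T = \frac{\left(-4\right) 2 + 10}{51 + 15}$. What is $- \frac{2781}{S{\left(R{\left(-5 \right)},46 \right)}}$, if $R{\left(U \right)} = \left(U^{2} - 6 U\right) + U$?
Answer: $-91773$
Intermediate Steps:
$T = \frac{1}{33}$ ($T = \frac{-8 + 10}{66} = 2 \cdot \frac{1}{66} = \frac{1}{33} \approx 0.030303$)
$R{\left(U \right)} = U^{2} - 5 U$
$S{\left(k,P \right)} = \frac{1}{33}$
$- \frac{2781}{S{\left(R{\left(-5 \right)},46 \right)}} = - 2781 \frac{1}{\frac{1}{33}} = \left(-2781\right) 33 = -91773$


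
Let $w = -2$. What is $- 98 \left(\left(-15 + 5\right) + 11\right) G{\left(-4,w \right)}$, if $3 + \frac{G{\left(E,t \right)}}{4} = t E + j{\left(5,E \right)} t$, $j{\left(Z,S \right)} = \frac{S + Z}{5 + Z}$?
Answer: $- \frac{9408}{5} \approx -1881.6$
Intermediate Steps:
$j{\left(Z,S \right)} = \frac{S + Z}{5 + Z}$
$G{\left(E,t \right)} = -12 + 4 E t + 4 t \left(\frac{1}{2} + \frac{E}{10}\right)$ ($G{\left(E,t \right)} = -12 + 4 \left(t E + \frac{E + 5}{5 + 5} t\right) = -12 + 4 \left(E t + \frac{5 + E}{10} t\right) = -12 + 4 \left(E t + \left(\frac{1}{2} + \frac{E}{10}\right) t\right) = -12 + 4 \left(E t + t \left(\frac{1}{2} + \frac{E}{10}\right)\right) = -12 + \left(4 E t + 4 t \left(\frac{1}{2} + \frac{E}{10}\right)\right) = -12 + 4 E t + 4 t \left(\frac{1}{2} + \frac{E}{10}\right)$)
$- 98 \left(\left(-15 + 5\right) + 11\right) G{\left(-4,w \right)} = - 98 \left(\left(-15 + 5\right) + 11\right) \left(-12 + 2 \left(-2\right) + \frac{22}{5} \left(-4\right) \left(-2\right)\right) = - 98 \left(-10 + 11\right) \left(-12 - 4 + \frac{176}{5}\right) = \left(-98\right) 1 \cdot \frac{96}{5} = \left(-98\right) \frac{96}{5} = - \frac{9408}{5}$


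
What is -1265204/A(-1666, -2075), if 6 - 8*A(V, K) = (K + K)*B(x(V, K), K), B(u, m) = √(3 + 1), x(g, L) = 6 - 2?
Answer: -5060816/4153 ≈ -1218.6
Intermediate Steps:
x(g, L) = 4
B(u, m) = 2 (B(u, m) = √4 = 2)
A(V, K) = ¾ - K/2 (A(V, K) = ¾ - (K + K)*2/8 = ¾ - 2*K*2/8 = ¾ - K/2)
-1265204/A(-1666, -2075) = -1265204/(¾ - ½*(-2075)) = -1265204/(¾ + 2075/2) = -1265204/4153/4 = -1265204*4/4153 = -5060816/4153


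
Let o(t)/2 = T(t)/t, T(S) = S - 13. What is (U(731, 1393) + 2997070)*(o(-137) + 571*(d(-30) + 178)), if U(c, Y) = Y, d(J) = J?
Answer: 34715892773848/137 ≈ 2.5340e+11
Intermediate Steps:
T(S) = -13 + S
o(t) = 2*(-13 + t)/t (o(t) = 2*((-13 + t)/t) = 2*(-13 + t)/t)
(U(731, 1393) + 2997070)*(o(-137) + 571*(d(-30) + 178)) = (1393 + 2997070)*((2 - 26/(-137)) + 571*(-30 + 178)) = 2998463*((2 - 26*(-1/137)) + 571*148) = 2998463*((2 + 26/137) + 84508) = 2998463*(300/137 + 84508) = 2998463*(11577896/137) = 34715892773848/137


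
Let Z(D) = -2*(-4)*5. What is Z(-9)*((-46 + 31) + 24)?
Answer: 360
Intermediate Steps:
Z(D) = 40 (Z(D) = 8*5 = 40)
Z(-9)*((-46 + 31) + 24) = 40*((-46 + 31) + 24) = 40*(-15 + 24) = 40*9 = 360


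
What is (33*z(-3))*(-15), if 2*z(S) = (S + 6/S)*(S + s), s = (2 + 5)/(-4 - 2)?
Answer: -20625/4 ≈ -5156.3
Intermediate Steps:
s = -7/6 (s = 7/(-6) = 7*(-⅙) = -7/6 ≈ -1.1667)
z(S) = (-7/6 + S)*(S + 6/S)/2 (z(S) = ((S + 6/S)*(S - 7/6))/2 = ((S + 6/S)*(-7/6 + S))/2 = ((-7/6 + S)*(S + 6/S))/2 = (-7/6 + S)*(S + 6/S)/2)
(33*z(-3))*(-15) = (33*((1/12)*(-42 - 3*(36 - 7*(-3) + 6*(-3)²))/(-3)))*(-15) = (33*((1/12)*(-⅓)*(-42 - 3*(36 + 21 + 6*9))))*(-15) = (33*((1/12)*(-⅓)*(-42 - 3*(36 + 21 + 54))))*(-15) = (33*((1/12)*(-⅓)*(-42 - 3*111)))*(-15) = (33*((1/12)*(-⅓)*(-42 - 333)))*(-15) = (33*((1/12)*(-⅓)*(-375)))*(-15) = (33*(125/12))*(-15) = (1375/4)*(-15) = -20625/4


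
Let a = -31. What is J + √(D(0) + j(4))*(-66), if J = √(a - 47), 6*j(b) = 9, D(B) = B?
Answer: -33*√6 + I*√78 ≈ -80.833 + 8.8318*I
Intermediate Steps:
j(b) = 3/2 (j(b) = (⅙)*9 = 3/2)
J = I*√78 (J = √(-31 - 47) = √(-78) = I*√78 ≈ 8.8318*I)
J + √(D(0) + j(4))*(-66) = I*√78 + √(0 + 3/2)*(-66) = I*√78 + √(3/2)*(-66) = I*√78 + (√6/2)*(-66) = I*√78 - 33*√6 = -33*√6 + I*√78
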